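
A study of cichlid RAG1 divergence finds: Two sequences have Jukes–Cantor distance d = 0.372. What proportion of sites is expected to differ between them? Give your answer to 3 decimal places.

p = (3/4)(1 − e^(−4d/3)) = 0.75 × (1 − e^(-0.496)) = 0.75 × (1 − 0.608962) = 0.293279.

0.293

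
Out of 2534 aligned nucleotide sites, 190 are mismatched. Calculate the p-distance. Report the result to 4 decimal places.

0.0750

p = 190/2534 = 0.074980… ≈ 0.0750 (to 4 d.p.).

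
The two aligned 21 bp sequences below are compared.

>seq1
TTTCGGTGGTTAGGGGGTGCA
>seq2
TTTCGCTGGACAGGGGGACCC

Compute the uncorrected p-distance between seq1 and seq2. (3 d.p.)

The sequences differ at 6 of 21 positions (sites 6, 10, 11, 18, 19, 21).
p = 6/21 = 0.285714… ≈ 0.286 (to 3 d.p.).

0.286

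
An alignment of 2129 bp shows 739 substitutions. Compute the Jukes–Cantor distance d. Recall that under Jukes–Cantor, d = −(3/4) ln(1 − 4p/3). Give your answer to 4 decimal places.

0.4661

p = 739/2129 ≈ 0.347111.
d = −(3/4) ln(1 − 4p/3) = −0.75 ln(1 − 0.462815) = −0.75 ln(0.537185)
  = −0.75 × (-0.621413) = 0.466060 substitutions/site.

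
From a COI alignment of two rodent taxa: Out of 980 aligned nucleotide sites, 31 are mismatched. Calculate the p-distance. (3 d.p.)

p = 31/980 = 0.031632… ≈ 0.032 (to 3 d.p.).

0.032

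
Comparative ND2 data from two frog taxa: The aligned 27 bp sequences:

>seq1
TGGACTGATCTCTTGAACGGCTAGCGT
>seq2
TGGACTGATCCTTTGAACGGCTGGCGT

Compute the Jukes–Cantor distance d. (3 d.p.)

0.120

The sequences differ at 3 of 27 sites (11, 12, 23), so p = 3/27 ≈ 0.111111.
d = −(3/4) ln(1 − 4p/3) = −0.75 ln(1 − 0.148148) = −0.75 ln(0.851852)
  = −0.75 × (-0.160342) = 0.120257 substitutions/site.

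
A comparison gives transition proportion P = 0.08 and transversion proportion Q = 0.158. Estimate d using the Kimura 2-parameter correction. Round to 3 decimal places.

Under the Kimura two-parameter model, d = −½ ln(1 − 2P − Q) − ¼ ln(1 − 2Q).
1 − 2P − Q = 0.682, giving −½ ln(0.682) = 0.191363.
1 − 2Q = 0.684, giving −¼ ln(0.684) = 0.094949.
d = 0.191363 + 0.094949 = 0.286312.

0.286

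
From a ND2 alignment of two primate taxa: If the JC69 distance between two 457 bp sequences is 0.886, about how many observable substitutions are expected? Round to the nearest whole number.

Invert JC69: p = (3/4)(1 − e^(−4d/3)) = 0.75 × (1 − e^(-1.181333)) = 0.75 × (1 − 0.306869) = 0.519848.
Expected differing sites = pL ≈ 0.519848 × 457 = 237.570536 ≈ 238.

238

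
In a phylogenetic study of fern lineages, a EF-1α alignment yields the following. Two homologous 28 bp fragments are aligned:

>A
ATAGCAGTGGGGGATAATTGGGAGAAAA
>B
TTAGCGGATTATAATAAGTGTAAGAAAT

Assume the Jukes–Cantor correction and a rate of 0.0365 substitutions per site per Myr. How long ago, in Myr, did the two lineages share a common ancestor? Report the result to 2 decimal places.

The sequences differ at 12 of 28 sites, so p = 12/28 ≈ 0.428571.
d = −(3/4) ln(1 − 4p/3) = −0.75 ln(1 − 0.571428) = −0.75 ln(0.428572)
  = −0.75 × (-0.847297) = 0.635473 substitutions/site.
Under a molecular clock d = 2μt, so t = d/(2μ) = 0.635473 / (2 × 0.0365) = 8.71 Myr.

8.71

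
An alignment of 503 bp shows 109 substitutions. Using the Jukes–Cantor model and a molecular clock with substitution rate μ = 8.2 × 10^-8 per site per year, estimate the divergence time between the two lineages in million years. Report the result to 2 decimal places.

p = 109/503 ≈ 0.2167.
d = −(3/4) ln(1 − 4p/3) = −0.75 ln(1 − 0.288933) = −0.75 ln(0.711067)
  = −0.75 × (-0.340989) = 0.255742 substitutions/site.
Under a molecular clock d = 2μt, so t = d/(2μ) = 0.255742 / (2 × 8.2 × 10^-8) = 1.56 million years.

1.56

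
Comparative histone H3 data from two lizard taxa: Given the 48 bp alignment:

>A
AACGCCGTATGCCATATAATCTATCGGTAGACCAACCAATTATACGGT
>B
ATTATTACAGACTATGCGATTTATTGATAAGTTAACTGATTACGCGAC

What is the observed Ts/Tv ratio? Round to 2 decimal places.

Transitions are A↔G and C↔T; transversions are all other mismatches.
Transitions: 24. Transversions: 2.
R = 24/2 = 12.00.

12.00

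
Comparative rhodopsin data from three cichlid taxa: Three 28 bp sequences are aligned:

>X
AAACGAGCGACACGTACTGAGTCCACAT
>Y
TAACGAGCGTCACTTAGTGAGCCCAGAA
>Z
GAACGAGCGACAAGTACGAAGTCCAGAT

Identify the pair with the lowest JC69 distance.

X and Z

X–Y: 7/28 differ, p = 0.250, d = 0.304.
X–Z: 5/28 differ, p = 0.179, d = 0.204.
Y–Z: 9/28 differ, p = 0.321, d = 0.420.
The smallest distance is between X and Z.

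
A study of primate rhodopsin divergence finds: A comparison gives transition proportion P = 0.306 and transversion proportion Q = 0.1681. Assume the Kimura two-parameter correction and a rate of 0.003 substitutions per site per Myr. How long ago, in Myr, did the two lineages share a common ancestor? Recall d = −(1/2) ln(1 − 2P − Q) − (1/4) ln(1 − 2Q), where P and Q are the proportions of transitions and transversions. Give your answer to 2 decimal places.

143.29

Under the Kimura two-parameter model, d = −½ ln(1 − 2P − Q) − ¼ ln(1 − 2Q).
1 − 2P − Q = 0.2199, giving −½ ln(0.2199) = 0.757291.
1 − 2Q = 0.6638, giving −¼ ln(0.6638) = 0.102444.
d = 0.757291 + 0.102444 = 0.859735.
Under a molecular clock d = 2μt, so t = d/(2μ) = 0.859735 / (2 × 0.003) = 143.29 Myr.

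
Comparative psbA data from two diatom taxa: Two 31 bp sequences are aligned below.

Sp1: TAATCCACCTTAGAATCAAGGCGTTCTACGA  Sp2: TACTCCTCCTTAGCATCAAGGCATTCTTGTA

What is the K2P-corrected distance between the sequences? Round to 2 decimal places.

0.27

Of 31 sites, 1 differences are transitions and 6 are transversions, so P = 1/31 ≈ 0.032258 and Q = 6/31 ≈ 0.193548.
Under the Kimura two-parameter model, d = −½ ln(1 − 2P − Q) − ¼ ln(1 − 2Q).
1 − 2P − Q = 0.741936, giving −½ ln(0.741936) = 0.149246.
1 − 2Q = 0.612904, giving −¼ ln(0.612904) = 0.122387.
d = 0.149246 + 0.122387 = 0.271633.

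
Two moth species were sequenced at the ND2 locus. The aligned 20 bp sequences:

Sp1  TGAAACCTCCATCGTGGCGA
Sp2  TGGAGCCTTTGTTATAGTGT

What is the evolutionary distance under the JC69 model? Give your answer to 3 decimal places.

The sequences differ at 10 of 20 sites (3, 5, 9, 10, 11, 13, 14, 16, 18, 20), so p = 10/20 = 0.5.
d = −(3/4) ln(1 − 4p/3) = −0.75 ln(1 − 0.666667) = −0.75 ln(0.333333)
  = −0.75 × (-1.098613) = 0.823960 substitutions/site.

0.824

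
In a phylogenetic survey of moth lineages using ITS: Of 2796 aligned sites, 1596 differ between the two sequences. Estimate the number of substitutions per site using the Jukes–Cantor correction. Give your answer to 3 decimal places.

1.074

p = 1596/2796 ≈ 0.570815.
d = −(3/4) ln(1 − 4p/3) = −0.75 ln(1 − 0.761087) = −0.75 ln(0.238913)
  = −0.75 × (-1.431656) = 1.073742 substitutions/site.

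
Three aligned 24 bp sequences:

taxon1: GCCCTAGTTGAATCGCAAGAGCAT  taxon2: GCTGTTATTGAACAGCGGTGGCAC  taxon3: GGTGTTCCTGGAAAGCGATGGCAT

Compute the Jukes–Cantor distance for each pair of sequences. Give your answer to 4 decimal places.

taxon1–taxon2: 11/24 sites differ → p ≈ 0.458333, d = −0.75 ln(1 − 0.611111) = 0.708346 ≈ 0.7083.
taxon1–taxon3: 12/24 sites differ → p = 0.5, d = −0.75 ln(1 − 0.666667) = 0.823960 ≈ 0.8240.
taxon2–taxon3: 7/24 sites differ → p ≈ 0.291667, d = −0.75 ln(1 − 0.388889) = 0.369358 ≈ 0.3694.

d(taxon1,taxon2) = 0.7083, d(taxon1,taxon3) = 0.8240, d(taxon2,taxon3) = 0.3694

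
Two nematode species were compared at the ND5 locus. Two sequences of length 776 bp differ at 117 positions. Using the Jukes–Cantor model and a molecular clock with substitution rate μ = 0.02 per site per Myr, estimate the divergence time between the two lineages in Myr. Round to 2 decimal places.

4.21

p = 117/776 ≈ 0.150773.
d = −(3/4) ln(1 − 4p/3) = −0.75 ln(1 − 0.201031) = −0.75 ln(0.798969)
  = −0.75 × (-0.224433) = 0.168325 substitutions/site.
Under a molecular clock d = 2μt, so t = d/(2μ) = 0.168325 / (2 × 0.02) = 4.21 Myr.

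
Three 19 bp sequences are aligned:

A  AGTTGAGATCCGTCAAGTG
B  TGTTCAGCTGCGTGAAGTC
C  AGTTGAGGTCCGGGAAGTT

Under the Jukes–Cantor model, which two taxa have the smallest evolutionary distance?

A–B: 6/19 differ, p = 0.316, d = 0.410.
A–C: 4/19 differ, p = 0.211, d = 0.247.
B–C: 6/19 differ, p = 0.316, d = 0.410.
The smallest distance is between A and C.

A and C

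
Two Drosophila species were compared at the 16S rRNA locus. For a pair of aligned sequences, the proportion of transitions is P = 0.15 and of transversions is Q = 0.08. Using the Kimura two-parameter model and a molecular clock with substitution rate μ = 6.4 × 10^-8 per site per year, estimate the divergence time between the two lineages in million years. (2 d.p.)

2.21

Under the Kimura two-parameter model, d = −½ ln(1 − 2P − Q) − ¼ ln(1 − 2Q).
1 − 2P − Q = 0.62, giving −½ ln(0.62) = 0.239018.
1 − 2Q = 0.84, giving −¼ ln(0.84) = 0.043588.
d = 0.239018 + 0.043588 = 0.282606.
Under a molecular clock d = 2μt, so t = d/(2μ) = 0.282606 / (2 × 6.4 × 10^-8) = 2.21 million years.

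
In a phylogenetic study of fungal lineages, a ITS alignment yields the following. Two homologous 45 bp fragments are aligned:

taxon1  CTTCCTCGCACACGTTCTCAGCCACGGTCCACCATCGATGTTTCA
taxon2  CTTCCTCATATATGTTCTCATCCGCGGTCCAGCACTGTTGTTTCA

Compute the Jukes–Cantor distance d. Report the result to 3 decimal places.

0.264

The sequences differ at 10 of 45 sites (8, 9, 11, 13, 21, 24, 32, 35, 36, 38), so p = 10/45 ≈ 0.222222.
d = −(3/4) ln(1 − 4p/3) = −0.75 ln(1 − 0.296296) = −0.75 ln(0.703704)
  = −0.75 × (-0.351397) = 0.263548 substitutions/site.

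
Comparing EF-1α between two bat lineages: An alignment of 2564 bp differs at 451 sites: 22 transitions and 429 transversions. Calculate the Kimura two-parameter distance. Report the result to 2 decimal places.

P = 22/2564 ≈ 0.00858 and Q = 429/2564 ≈ 0.167317.
Under the Kimura two-parameter model, d = −½ ln(1 − 2P − Q) − ¼ ln(1 − 2Q).
1 − 2P − Q = 0.815523, giving −½ ln(0.815523) = 0.101963.
1 − 2Q = 0.665366, giving −¼ ln(0.665366) = 0.101855.
d = 0.101963 + 0.101855 = 0.203818.

0.20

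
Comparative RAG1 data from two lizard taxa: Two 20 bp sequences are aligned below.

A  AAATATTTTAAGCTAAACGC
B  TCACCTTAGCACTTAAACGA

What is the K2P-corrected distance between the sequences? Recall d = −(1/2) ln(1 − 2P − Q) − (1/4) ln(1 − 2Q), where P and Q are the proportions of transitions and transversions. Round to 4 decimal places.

0.8605

Of 20 sites, 2 differences are transitions and 8 are transversions, so P = 2/20 = 0.1 and Q = 8/20 = 0.4.
Under the Kimura two-parameter model, d = −½ ln(1 − 2P − Q) − ¼ ln(1 − 2Q).
1 − 2P − Q = 0.4, giving −½ ln(0.4) = 0.458145.
1 − 2Q = 0.2, giving −¼ ln(0.2) = 0.402359.
d = 0.458145 + 0.402359 = 0.860504.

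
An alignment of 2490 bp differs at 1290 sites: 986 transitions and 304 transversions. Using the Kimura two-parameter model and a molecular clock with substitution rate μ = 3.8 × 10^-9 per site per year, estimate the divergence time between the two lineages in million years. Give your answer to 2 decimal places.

P = 986/2490 ≈ 0.395984 and Q = 304/2490 ≈ 0.122088.
Under the Kimura two-parameter model, d = −½ ln(1 − 2P − Q) − ¼ ln(1 − 2Q).
1 − 2P − Q = 0.085944, giving −½ ln(0.085944) = 1.227030.
1 − 2Q = 0.755824, giving −¼ ln(0.755824) = 0.069987.
d = 1.227030 + 0.069987 = 1.297017.
Under a molecular clock d = 2μt, so t = d/(2μ) = 1.297017 / (2 × 3.8 × 10^-9) = 170.66 million years.

170.66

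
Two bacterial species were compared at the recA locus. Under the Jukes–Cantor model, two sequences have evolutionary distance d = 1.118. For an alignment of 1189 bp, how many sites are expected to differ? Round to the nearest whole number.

691

Invert JC69: p = (3/4)(1 − e^(−4d/3)) = 0.75 × (1 − e^(-1.490667)) = 0.75 × (1 − 0.225222) = 0.581084.
Expected differing sites = pL ≈ 0.581084 × 1189 = 690.908876 ≈ 691.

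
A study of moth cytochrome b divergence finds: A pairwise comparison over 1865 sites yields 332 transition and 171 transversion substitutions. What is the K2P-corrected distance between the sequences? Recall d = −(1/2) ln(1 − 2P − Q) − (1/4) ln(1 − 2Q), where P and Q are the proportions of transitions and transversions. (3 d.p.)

0.347

P = 332/1865 ≈ 0.178016 and Q = 171/1865 ≈ 0.091689.
Under the Kimura two-parameter model, d = −½ ln(1 − 2P − Q) − ¼ ln(1 − 2Q).
1 − 2P − Q = 0.552279, giving −½ ln(0.552279) = 0.296851.
1 − 2Q = 0.816622, giving −¼ ln(0.816622) = 0.050645.
d = 0.296851 + 0.050645 = 0.347496.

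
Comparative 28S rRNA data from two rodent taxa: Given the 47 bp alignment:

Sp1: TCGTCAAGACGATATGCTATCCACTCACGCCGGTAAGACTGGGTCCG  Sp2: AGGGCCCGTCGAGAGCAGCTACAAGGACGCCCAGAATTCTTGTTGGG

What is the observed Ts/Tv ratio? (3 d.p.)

0.042

Transitions are A↔G and C↔T; transversions are all other mismatches.
Transitions: 1. Transversions: 24.
R = 1/24 = 0.041666… ≈ 0.042 (to 3 d.p.).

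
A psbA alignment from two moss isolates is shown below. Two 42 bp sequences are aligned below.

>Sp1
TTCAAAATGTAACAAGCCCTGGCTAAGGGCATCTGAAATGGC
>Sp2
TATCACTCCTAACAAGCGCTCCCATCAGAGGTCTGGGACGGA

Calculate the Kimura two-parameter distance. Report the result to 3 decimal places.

Of 42 sites, 8 differences are transitions and 13 are transversions, so P = 8/42 ≈ 0.190476 and Q = 13/42 ≈ 0.309524.
Under the Kimura two-parameter model, d = −½ ln(1 − 2P − Q) − ¼ ln(1 − 2Q).
1 − 2P − Q = 0.309524, giving −½ ln(0.309524) = 0.586360.
1 − 2Q = 0.380952, giving −¼ ln(0.380952) = 0.241270.
d = 0.586360 + 0.241270 = 0.827630.

0.828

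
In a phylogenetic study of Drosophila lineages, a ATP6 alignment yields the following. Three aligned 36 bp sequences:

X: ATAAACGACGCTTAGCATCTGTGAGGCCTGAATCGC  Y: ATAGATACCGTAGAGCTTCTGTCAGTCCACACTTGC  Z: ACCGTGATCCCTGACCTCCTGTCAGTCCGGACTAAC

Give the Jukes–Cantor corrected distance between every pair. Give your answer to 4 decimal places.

X–Y: 14/36 sites differ → p ≈ 0.388889, d = −0.75 ln(1 − 0.518519) = 0.548166 ≈ 0.5482.
X–Z: 18/36 sites differ → p = 0.5, d = −0.75 ln(1 − 0.666667) = 0.823960 ≈ 0.8240.
Y–Z: 14/36 sites differ → p ≈ 0.388889, d = −0.75 ln(1 − 0.518519) = 0.548166 ≈ 0.5482.

d(X,Y) = 0.5482, d(X,Z) = 0.8240, d(Y,Z) = 0.5482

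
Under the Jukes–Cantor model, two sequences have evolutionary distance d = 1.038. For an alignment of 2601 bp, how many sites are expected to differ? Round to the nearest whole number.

Invert JC69: p = (3/4)(1 − e^(−4d/3)) = 0.75 × (1 − e^(-1.384)) = 0.75 × (1 − 0.250574) = 0.562070.
Expected differing sites = pL ≈ 0.562070 × 2601 = 1461.94407 ≈ 1462.

1462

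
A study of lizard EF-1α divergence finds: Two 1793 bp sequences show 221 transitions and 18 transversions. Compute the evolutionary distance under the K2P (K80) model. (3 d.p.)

0.153

P = 221/1793 ≈ 0.123257 and Q = 18/1793 ≈ 0.010039.
Under the Kimura two-parameter model, d = −½ ln(1 − 2P − Q) − ¼ ln(1 − 2Q).
1 − 2P − Q = 0.743447, giving −½ ln(0.743447) = 0.148229.
1 − 2Q = 0.979922, giving −¼ ln(0.979922) = 0.005071.
d = 0.148229 + 0.005071 = 0.153300.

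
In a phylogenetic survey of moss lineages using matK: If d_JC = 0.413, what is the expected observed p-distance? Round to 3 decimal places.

0.318

p = (3/4)(1 − e^(−4d/3)) = 0.75 × (1 − e^(-0.550667)) = 0.75 × (1 − 0.576565) = 0.317576.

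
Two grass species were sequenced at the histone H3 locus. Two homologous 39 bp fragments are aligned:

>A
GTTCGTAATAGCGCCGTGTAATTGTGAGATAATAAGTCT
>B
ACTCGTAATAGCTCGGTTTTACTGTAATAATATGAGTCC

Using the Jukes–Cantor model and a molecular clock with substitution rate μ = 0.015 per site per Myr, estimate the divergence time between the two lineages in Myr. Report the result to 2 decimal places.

14.69

The sequences differ at 13 of 39 sites, so p = 13/39 ≈ 0.333333.
d = −(3/4) ln(1 − 4p/3) = −0.75 ln(1 − 0.444444) = −0.75 ln(0.555556)
  = −0.75 × (-0.587786) = 0.440840 substitutions/site.
Under a molecular clock d = 2μt, so t = d/(2μ) = 0.440840 / (2 × 0.015) = 14.69 Myr.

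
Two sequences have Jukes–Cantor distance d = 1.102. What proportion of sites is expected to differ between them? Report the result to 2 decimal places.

p = (3/4)(1 − e^(−4d/3)) = 0.75 × (1 − e^(-1.469333)) = 0.75 × (1 − 0.230079) = 0.577441.

0.58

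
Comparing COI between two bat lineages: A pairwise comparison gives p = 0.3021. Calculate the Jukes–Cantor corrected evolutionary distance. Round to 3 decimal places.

d = −(3/4) ln(1 − 4p/3) = −0.75 ln(1 − 0.4028) = −0.75 ln(0.5972)
  = −0.75 × (-0.515503) = 0.386627 substitutions/site.

0.387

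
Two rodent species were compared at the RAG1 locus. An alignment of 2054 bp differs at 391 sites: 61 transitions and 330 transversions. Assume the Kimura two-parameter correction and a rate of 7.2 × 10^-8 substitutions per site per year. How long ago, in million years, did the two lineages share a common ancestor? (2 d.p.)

P = 61/2054 ≈ 0.029698 and Q = 330/2054 ≈ 0.160662.
Under the Kimura two-parameter model, d = −½ ln(1 − 2P − Q) − ¼ ln(1 − 2Q).
1 − 2P − Q = 0.779942, giving −½ ln(0.779942) = 0.124268.
1 − 2Q = 0.678676, giving −¼ ln(0.678676) = 0.096903.
d = 0.124268 + 0.096903 = 0.221171.
Under a molecular clock d = 2μt, so t = d/(2μ) = 0.221171 / (2 × 7.2 × 10^-8) = 1.54 million years.

1.54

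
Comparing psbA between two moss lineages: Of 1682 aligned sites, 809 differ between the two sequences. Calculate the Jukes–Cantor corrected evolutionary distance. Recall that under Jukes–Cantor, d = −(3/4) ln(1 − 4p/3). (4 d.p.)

0.7690

p = 809/1682 ≈ 0.480975.
d = −(3/4) ln(1 − 4p/3) = −0.75 ln(1 − 0.6413) = −0.75 ln(0.3587)
  = −0.75 × (-1.025269) = 0.768952 substitutions/site.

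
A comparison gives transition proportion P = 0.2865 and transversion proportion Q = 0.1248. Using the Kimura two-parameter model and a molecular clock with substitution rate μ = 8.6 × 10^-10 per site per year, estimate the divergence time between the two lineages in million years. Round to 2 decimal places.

389.60

Under the Kimura two-parameter model, d = −½ ln(1 − 2P − Q) − ¼ ln(1 − 2Q).
1 − 2P − Q = 0.3022, giving −½ ln(0.3022) = 0.598333.
1 − 2Q = 0.7504, giving −¼ ln(0.7504) = 0.071787.
d = 0.598333 + 0.071787 = 0.670120.
Under a molecular clock d = 2μt, so t = d/(2μ) = 0.670120 / (2 × 8.6 × 10^-10) = 389.60 million years.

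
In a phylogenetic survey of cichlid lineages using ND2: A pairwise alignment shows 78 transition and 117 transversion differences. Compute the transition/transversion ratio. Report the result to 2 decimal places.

0.67

R = 78/117 = 0.666666… ≈ 0.67 (to 2 d.p.).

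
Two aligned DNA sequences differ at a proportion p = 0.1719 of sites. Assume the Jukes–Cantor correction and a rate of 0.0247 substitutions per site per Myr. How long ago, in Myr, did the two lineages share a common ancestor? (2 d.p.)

3.95

d = −(3/4) ln(1 − 4p/3) = −0.75 ln(1 − 0.2292) = −0.75 ln(0.7708)
  = −0.75 × (-0.260326) = 0.195245 substitutions/site.
Under a molecular clock d = 2μt, so t = d/(2μ) = 0.195245 / (2 × 0.0247) = 3.95 Myr.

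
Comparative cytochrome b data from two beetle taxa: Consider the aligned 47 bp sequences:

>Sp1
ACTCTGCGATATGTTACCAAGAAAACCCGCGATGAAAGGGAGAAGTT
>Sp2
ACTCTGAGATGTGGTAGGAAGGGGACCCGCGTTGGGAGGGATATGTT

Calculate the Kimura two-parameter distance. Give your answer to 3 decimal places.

0.347

Of 47 sites, 6 differences are transitions and 7 are transversions, so P = 6/47 ≈ 0.12766 and Q = 7/47 ≈ 0.148936.
Under the Kimura two-parameter model, d = −½ ln(1 − 2P − Q) − ¼ ln(1 − 2Q).
1 − 2P − Q = 0.595744, giving −½ ln(0.595744) = 0.258972.
1 − 2Q = 0.702128, giving −¼ ln(0.702128) = 0.088410.
d = 0.258972 + 0.088410 = 0.347382.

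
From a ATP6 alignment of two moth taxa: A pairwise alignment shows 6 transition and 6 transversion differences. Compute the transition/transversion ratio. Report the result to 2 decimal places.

R = 6/6 = 1.00.

1.00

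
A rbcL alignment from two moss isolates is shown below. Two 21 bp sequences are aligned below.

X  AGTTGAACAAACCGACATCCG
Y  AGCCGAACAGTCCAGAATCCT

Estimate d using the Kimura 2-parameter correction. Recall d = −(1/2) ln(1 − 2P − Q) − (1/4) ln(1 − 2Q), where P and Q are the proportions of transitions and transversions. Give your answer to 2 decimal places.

0.57

Of 21 sites, 5 differences are transitions and 3 are transversions, so P = 5/21 ≈ 0.238095 and Q = 3/21 ≈ 0.142857.
Under the Kimura two-parameter model, d = −½ ln(1 − 2P − Q) − ¼ ln(1 − 2Q).
1 − 2P − Q = 0.380953, giving −½ ln(0.380953) = 0.482540.
1 − 2Q = 0.714286, giving −¼ ln(0.714286) = 0.084118.
d = 0.482540 + 0.084118 = 0.566658.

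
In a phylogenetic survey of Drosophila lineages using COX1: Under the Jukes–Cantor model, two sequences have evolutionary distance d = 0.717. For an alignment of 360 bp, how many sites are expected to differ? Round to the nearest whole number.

166

Invert JC69: p = (3/4)(1 − e^(−4d/3)) = 0.75 × (1 − e^(-0.956)) = 0.75 × (1 − 0.384428) = 0.461679.
Expected differing sites = pL ≈ 0.461679 × 360 = 166.20444 ≈ 166.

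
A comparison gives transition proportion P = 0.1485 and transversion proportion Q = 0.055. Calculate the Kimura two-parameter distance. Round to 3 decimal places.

Under the Kimura two-parameter model, d = −½ ln(1 − 2P − Q) − ¼ ln(1 − 2Q).
1 − 2P − Q = 0.648, giving −½ ln(0.648) = 0.216932.
1 − 2Q = 0.89, giving −¼ ln(0.89) = 0.029133.
d = 0.216932 + 0.029133 = 0.246065.

0.246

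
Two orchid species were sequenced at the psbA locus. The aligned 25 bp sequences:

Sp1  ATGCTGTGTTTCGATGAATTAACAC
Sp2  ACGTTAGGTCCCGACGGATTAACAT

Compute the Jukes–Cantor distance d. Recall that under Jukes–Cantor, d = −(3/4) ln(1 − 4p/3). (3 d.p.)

0.490

The sequences differ at 9 of 25 sites (2, 4, 6, 7, 10, 11, 15, 17, 25), so p = 9/25 = 0.36.
d = −(3/4) ln(1 − 4p/3) = −0.75 ln(1 − 0.48) = −0.75 ln(0.52)
  = −0.75 × (-0.653926) = 0.490445 substitutions/site.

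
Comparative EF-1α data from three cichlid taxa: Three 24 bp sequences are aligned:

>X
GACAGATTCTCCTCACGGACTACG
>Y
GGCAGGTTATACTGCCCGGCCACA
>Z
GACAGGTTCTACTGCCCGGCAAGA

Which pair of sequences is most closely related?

Y and Z

X–Y: 10/24 differ, p = 0.417, d = 0.608.
X–Z: 9/24 differ, p = 0.375, d = 0.520.
Y–Z: 4/24 differ, p = 0.167, d = 0.188.
The smallest distance is between Y and Z.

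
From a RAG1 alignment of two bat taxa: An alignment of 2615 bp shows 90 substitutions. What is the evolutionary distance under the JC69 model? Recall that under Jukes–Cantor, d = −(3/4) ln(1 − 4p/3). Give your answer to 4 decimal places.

p = 90/2615 ≈ 0.034417.
d = −(3/4) ln(1 − 4p/3) = −0.75 ln(1 − 0.045889) = −0.75 ln(0.954111)
  = −0.75 × (-0.046975) = 0.035231 substitutions/site.

0.0352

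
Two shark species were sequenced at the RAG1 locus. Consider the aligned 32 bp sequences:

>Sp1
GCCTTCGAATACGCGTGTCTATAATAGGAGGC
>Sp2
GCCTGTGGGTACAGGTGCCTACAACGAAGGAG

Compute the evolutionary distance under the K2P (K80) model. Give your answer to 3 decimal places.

0.980

Of 32 sites, 12 differences are transitions and 3 are transversions, so P = 12/32 = 0.375 and Q = 3/32 = 0.09375.
Under the Kimura two-parameter model, d = −½ ln(1 − 2P − Q) − ¼ ln(1 − 2Q).
1 − 2P − Q = 0.15625, giving −½ ln(0.15625) = 0.928149.
1 − 2Q = 0.8125, giving −¼ ln(0.8125) = 0.051910.
d = 0.928149 + 0.051910 = 0.980059.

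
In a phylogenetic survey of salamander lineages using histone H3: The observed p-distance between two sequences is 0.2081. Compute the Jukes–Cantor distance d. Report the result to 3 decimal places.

d = −(3/4) ln(1 − 4p/3) = −0.75 ln(1 − 0.277467) = −0.75 ln(0.722533)
  = −0.75 × (-0.324992) = 0.243744 substitutions/site.

0.244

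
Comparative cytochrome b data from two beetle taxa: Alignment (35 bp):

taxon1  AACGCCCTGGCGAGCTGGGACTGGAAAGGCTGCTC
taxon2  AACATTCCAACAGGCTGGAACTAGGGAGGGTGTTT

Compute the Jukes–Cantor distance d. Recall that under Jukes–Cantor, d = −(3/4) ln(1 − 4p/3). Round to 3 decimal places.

0.635

The sequences differ at 15 of 35 sites, so p = 15/35 ≈ 0.428571.
d = −(3/4) ln(1 − 4p/3) = −0.75 ln(1 − 0.571428) = −0.75 ln(0.428572)
  = −0.75 × (-0.847297) = 0.635473 substitutions/site.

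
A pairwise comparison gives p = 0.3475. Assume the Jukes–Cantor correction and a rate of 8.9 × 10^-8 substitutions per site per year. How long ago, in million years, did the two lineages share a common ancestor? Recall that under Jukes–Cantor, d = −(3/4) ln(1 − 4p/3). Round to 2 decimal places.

d = −(3/4) ln(1 − 4p/3) = −0.75 ln(1 − 0.463333) = −0.75 ln(0.536667)
  = −0.75 × (-0.622377) = 0.466783 substitutions/site.
Under a molecular clock d = 2μt, so t = d/(2μ) = 0.466783 / (2 × 8.9 × 10^-8) = 2.62 million years.

2.62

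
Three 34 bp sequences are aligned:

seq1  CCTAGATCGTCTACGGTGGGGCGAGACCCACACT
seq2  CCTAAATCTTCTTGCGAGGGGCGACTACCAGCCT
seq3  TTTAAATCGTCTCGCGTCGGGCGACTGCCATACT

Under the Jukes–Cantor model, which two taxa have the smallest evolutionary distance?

seq2 and seq3

seq1–seq2: 11/34 differ, p = 0.324, d = 0.423.
seq1–seq3: 11/34 differ, p = 0.324, d = 0.423.
seq2–seq3: 9/34 differ, p = 0.265, d = 0.326.
The smallest distance is between seq2 and seq3.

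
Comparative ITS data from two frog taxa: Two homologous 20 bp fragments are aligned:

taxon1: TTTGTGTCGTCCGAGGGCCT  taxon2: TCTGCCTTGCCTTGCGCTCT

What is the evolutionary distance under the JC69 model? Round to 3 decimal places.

0.991

The sequences differ at 11 of 20 sites, so p = 11/20 = 0.55.
d = −(3/4) ln(1 − 4p/3) = −0.75 ln(1 − 0.733333) = −0.75 ln(0.266667)
  = −0.75 × (-1.321755) = 0.991316 substitutions/site.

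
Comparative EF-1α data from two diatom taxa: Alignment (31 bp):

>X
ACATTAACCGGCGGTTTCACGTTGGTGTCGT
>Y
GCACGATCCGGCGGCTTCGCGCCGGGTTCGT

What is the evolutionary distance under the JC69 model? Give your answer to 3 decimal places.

The sequences differ at 10 of 31 sites (1, 4, 5, 7, 15, 19, 22, 23, 26, 27), so p = 10/31 ≈ 0.322581.
d = −(3/4) ln(1 − 4p/3) = −0.75 ln(1 − 0.430108) = −0.75 ln(0.569892)
  = −0.75 × (-0.562308) = 0.421731 substitutions/site.

0.422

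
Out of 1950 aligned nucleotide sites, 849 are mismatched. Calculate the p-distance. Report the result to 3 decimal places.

0.435

p = 849/1950 = 0.435384… ≈ 0.435 (to 3 d.p.).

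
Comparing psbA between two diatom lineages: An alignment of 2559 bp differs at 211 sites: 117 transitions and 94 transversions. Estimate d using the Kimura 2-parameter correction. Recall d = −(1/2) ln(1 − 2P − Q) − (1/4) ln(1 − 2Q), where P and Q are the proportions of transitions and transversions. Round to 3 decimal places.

P = 117/2559 ≈ 0.045721 and Q = 94/2559 ≈ 0.036733.
Under the Kimura two-parameter model, d = −½ ln(1 − 2P − Q) − ¼ ln(1 − 2Q).
1 − 2P − Q = 0.871825, giving −½ ln(0.871825) = 0.068583.
1 − 2Q = 0.926534, giving −¼ ln(0.926534) = 0.019076.
d = 0.068583 + 0.019076 = 0.087659.

0.088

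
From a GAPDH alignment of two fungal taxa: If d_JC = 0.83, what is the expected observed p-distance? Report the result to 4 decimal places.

p = (3/4)(1 − e^(−4d/3)) = 0.75 × (1 − e^(-1.106667)) = 0.75 × (1 − 0.330659) = 0.502006.

0.5020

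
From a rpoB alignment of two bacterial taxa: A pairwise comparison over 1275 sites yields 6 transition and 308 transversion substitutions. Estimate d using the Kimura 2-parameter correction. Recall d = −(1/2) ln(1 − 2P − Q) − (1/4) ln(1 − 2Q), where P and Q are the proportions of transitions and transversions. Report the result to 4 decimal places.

P = 6/1275 ≈ 0.004706 and Q = 308/1275 ≈ 0.241569.
Under the Kimura two-parameter model, d = −½ ln(1 − 2P − Q) − ¼ ln(1 − 2Q).
1 − 2P − Q = 0.749019, giving −½ ln(0.749019) = 0.144495.
1 − 2Q = 0.516862, giving −¼ ln(0.516862) = 0.164995.
d = 0.144495 + 0.164995 = 0.309490.

0.3095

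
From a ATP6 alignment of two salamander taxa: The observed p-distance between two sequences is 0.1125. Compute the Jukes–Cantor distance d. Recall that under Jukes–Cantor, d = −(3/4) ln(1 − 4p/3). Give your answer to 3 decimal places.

d = −(3/4) ln(1 − 4p/3) = −0.75 ln(1 − 0.15) = −0.75 ln(0.85)
  = −0.75 × (-0.162519) = 0.121889 substitutions/site.

0.122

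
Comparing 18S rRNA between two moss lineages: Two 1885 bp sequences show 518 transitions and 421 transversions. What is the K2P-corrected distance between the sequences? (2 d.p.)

P = 518/1885 ≈ 0.274801 and Q = 421/1885 ≈ 0.223342.
Under the Kimura two-parameter model, d = −½ ln(1 − 2P − Q) − ¼ ln(1 − 2Q).
1 − 2P − Q = 0.227056, giving −½ ln(0.227056) = 0.741279.
1 − 2Q = 0.553316, giving −¼ ln(0.553316) = 0.147957.
d = 0.741279 + 0.147957 = 0.889236.

0.89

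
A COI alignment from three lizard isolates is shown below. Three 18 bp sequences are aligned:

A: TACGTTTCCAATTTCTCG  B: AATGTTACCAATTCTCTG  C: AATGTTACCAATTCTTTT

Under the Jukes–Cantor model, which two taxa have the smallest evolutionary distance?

A–B: 7/18 differ, p = 0.389, d = 0.548.
A–C: 7/18 differ, p = 0.389, d = 0.548.
B–C: 2/18 differ, p = 0.111, d = 0.120.
The smallest distance is between B and C.

B and C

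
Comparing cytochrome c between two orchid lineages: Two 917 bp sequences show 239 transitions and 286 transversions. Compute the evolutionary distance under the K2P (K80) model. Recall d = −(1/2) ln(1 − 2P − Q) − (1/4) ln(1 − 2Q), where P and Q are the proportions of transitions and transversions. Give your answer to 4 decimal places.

1.1397

P = 239/917 ≈ 0.260632 and Q = 286/917 ≈ 0.311887.
Under the Kimura two-parameter model, d = −½ ln(1 − 2P − Q) − ¼ ln(1 − 2Q).
1 − 2P − Q = 0.166849, giving −½ ln(0.166849) = 0.895333.
1 − 2Q = 0.376226, giving −¼ ln(0.376226) = 0.244391.
d = 0.895333 + 0.244391 = 1.139724.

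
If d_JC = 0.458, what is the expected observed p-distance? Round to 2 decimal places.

p = (3/4)(1 − e^(−4d/3)) = 0.75 × (1 − e^(-0.610667)) = 0.75 × (1 − 0.542989) = 0.342758.

0.34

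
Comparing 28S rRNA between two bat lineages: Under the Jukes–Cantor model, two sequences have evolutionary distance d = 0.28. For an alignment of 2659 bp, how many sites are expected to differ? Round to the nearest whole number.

Invert JC69: p = (3/4)(1 − e^(−4d/3)) = 0.75 × (1 − e^(-0.373333)) = 0.75 × (1 − 0.688436) = 0.233673.
Expected differing sites = pL ≈ 0.233673 × 2659 = 621.336507 ≈ 621.

621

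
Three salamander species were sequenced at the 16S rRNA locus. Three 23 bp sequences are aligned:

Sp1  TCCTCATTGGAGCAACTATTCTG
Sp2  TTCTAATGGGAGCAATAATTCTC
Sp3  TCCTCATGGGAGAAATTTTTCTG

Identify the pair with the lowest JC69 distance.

Sp1–Sp2: 6/23 differ, p = 0.261, d = 0.321.
Sp1–Sp3: 4/23 differ, p = 0.174, d = 0.198.
Sp2–Sp3: 6/23 differ, p = 0.261, d = 0.321.
The smallest distance is between Sp1 and Sp3.

Sp1 and Sp3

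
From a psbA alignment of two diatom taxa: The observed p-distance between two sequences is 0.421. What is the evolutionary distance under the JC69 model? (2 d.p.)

d = −(3/4) ln(1 − 4p/3) = −0.75 ln(1 − 0.561333) = −0.75 ln(0.438667)
  = −0.75 × (-0.824015) = 0.618011 substitutions/site.

0.62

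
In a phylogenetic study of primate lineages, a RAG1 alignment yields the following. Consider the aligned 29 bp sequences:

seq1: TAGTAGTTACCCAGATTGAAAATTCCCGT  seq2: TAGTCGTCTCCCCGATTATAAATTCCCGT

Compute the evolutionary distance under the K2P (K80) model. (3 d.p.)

Of 29 sites, 2 differences are transitions and 4 are transversions, so P = 2/29 ≈ 0.068966 and Q = 4/29 ≈ 0.137931.
Under the Kimura two-parameter model, d = −½ ln(1 − 2P − Q) − ¼ ln(1 − 2Q).
1 − 2P − Q = 0.724137, giving −½ ln(0.724137) = 0.161387.
1 − 2Q = 0.724138, giving −¼ ln(0.724138) = 0.080693.
d = 0.161387 + 0.080693 = 0.242080.

0.242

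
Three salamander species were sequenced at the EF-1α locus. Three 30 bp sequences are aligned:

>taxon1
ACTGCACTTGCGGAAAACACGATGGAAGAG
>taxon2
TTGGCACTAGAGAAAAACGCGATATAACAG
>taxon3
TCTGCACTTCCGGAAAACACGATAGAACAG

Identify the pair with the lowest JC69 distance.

taxon1 and taxon3

taxon1–taxon2: 10/30 differ, p = 0.333, d = 0.441.
taxon1–taxon3: 4/30 differ, p = 0.133, d = 0.147.
taxon2–taxon3: 8/30 differ, p = 0.267, d = 0.330.
The smallest distance is between taxon1 and taxon3.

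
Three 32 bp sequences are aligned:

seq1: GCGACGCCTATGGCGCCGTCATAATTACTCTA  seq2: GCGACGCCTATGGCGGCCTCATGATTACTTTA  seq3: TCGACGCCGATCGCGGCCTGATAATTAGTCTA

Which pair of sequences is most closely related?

seq1–seq2: 4/32 differ, p = 0.125, d = 0.137.
seq1–seq3: 7/32 differ, p = 0.219, d = 0.259.
seq2–seq3: 7/32 differ, p = 0.219, d = 0.259.
The smallest distance is between seq1 and seq2.

seq1 and seq2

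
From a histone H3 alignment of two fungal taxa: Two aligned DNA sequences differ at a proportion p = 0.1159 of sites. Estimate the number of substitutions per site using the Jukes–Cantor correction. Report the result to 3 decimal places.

d = −(3/4) ln(1 − 4p/3) = −0.75 ln(1 − 0.154533) = −0.75 ln(0.845467)
  = −0.75 × (-0.167866) = 0.125900 substitutions/site.

0.126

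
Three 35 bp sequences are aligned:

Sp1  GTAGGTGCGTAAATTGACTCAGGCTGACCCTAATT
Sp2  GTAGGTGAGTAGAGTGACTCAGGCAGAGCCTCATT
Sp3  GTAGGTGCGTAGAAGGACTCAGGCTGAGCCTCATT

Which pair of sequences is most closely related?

Sp1–Sp2: 6/35 differ, p = 0.171, d = 0.195.
Sp1–Sp3: 5/35 differ, p = 0.143, d = 0.158.
Sp2–Sp3: 4/35 differ, p = 0.114, d = 0.124.
The smallest distance is between Sp2 and Sp3.

Sp2 and Sp3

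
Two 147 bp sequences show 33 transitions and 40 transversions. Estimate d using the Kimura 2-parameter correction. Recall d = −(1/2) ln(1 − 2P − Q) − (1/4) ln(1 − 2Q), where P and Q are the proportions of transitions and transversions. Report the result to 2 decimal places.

0.83

P = 33/147 ≈ 0.22449 and Q = 40/147 ≈ 0.272109.
Under the Kimura two-parameter model, d = −½ ln(1 − 2P − Q) − ¼ ln(1 − 2Q).
1 − 2P − Q = 0.278911, giving −½ ln(0.278911) = 0.638431.
1 − 2Q = 0.455782, giving −¼ ln(0.455782) = 0.196435.
d = 0.638431 + 0.196435 = 0.834866.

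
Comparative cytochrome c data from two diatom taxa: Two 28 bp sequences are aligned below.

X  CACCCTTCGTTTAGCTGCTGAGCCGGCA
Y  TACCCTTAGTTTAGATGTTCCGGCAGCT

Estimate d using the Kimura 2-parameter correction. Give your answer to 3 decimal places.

0.420

Of 28 sites, 3 differences are transitions and 6 are transversions, so P = 3/28 ≈ 0.107143 and Q = 6/28 ≈ 0.214286.
Under the Kimura two-parameter model, d = −½ ln(1 − 2P − Q) − ¼ ln(1 − 2Q).
1 − 2P − Q = 0.571428, giving −½ ln(0.571428) = 0.279808.
1 − 2Q = 0.571428, giving −¼ ln(0.571428) = 0.139904.
d = 0.279808 + 0.139904 = 0.419712.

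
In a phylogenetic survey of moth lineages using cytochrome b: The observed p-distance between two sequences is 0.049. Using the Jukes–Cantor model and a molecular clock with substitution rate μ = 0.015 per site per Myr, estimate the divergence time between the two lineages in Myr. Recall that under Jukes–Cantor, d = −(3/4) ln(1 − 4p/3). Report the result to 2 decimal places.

d = −(3/4) ln(1 − 4p/3) = −0.75 ln(1 − 0.065333) = −0.75 ln(0.934667)
  = −0.75 × (-0.067565) = 0.050674 substitutions/site.
Under a molecular clock d = 2μt, so t = d/(2μ) = 0.050674 / (2 × 0.015) = 1.69 Myr.

1.69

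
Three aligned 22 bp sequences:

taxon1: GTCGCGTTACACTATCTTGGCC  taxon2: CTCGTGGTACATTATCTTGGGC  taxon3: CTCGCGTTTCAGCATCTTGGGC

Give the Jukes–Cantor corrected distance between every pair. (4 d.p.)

taxon1–taxon2: 5/22 sites differ → p ≈ 0.227273, d = −0.75 ln(1 − 0.303031) = 0.270761 ≈ 0.2708.
taxon1–taxon3: 5/22 sites differ → p ≈ 0.227273, d = −0.75 ln(1 − 0.303031) = 0.270761 ≈ 0.2708.
taxon2–taxon3: 5/22 sites differ → p ≈ 0.227273, d = −0.75 ln(1 − 0.303031) = 0.270761 ≈ 0.2708.

d(taxon1,taxon2) = 0.2708, d(taxon1,taxon3) = 0.2708, d(taxon2,taxon3) = 0.2708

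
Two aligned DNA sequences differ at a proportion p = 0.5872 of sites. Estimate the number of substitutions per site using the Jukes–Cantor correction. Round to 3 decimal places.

1.146

d = −(3/4) ln(1 − 4p/3) = −0.75 ln(1 − 0.782933) = −0.75 ln(0.217067)
  = −0.75 × (-1.527549) = 1.145662 substitutions/site.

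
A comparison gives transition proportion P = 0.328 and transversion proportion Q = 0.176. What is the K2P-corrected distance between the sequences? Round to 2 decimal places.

1.00

Under the Kimura two-parameter model, d = −½ ln(1 − 2P − Q) − ¼ ln(1 − 2Q).
1 − 2P − Q = 0.168, giving −½ ln(0.168) = 0.891896.
1 − 2Q = 0.648, giving −¼ ln(0.648) = 0.108466.
d = 0.891896 + 0.108466 = 1.000362.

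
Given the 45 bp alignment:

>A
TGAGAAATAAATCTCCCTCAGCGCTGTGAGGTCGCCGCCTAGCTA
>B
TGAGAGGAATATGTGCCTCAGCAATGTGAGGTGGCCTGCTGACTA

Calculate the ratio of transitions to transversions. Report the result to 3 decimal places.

0.625

Transitions are A↔G and C↔T; transversions are all other mismatches.
Transitions: 5. Transversions: 8.
R = 5/8 = 0.625.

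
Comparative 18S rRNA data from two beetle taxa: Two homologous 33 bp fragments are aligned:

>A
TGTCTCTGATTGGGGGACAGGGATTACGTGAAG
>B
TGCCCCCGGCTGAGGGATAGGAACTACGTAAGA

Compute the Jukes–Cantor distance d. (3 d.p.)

0.497

The sequences differ at 12 of 33 sites, so p = 12/33 ≈ 0.363636.
d = −(3/4) ln(1 − 4p/3) = −0.75 ln(1 − 0.484848) = −0.75 ln(0.515152)
  = −0.75 × (-0.663293) = 0.497470 substitutions/site.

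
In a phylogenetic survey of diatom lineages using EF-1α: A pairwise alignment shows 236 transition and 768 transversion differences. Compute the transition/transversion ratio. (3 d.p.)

0.307

R = 236/768 = 0.307291… ≈ 0.307 (to 3 d.p.).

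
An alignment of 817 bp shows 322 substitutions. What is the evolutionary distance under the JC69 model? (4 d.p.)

0.5591

p = 322/817 ≈ 0.394125.
d = −(3/4) ln(1 − 4p/3) = −0.75 ln(1 − 0.5255) = −0.75 ln(0.4745)
  = −0.75 × (-0.745494) = 0.559121 substitutions/site.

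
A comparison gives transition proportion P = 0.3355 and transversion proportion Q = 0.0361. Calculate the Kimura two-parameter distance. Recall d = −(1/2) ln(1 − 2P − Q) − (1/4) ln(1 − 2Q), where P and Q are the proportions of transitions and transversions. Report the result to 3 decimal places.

Under the Kimura two-parameter model, d = −½ ln(1 − 2P − Q) − ¼ ln(1 − 2Q).
1 − 2P − Q = 0.2929, giving −½ ln(0.2929) = 0.613962.
1 − 2Q = 0.9278, giving −¼ ln(0.9278) = 0.018735.
d = 0.613962 + 0.018735 = 0.632697.

0.633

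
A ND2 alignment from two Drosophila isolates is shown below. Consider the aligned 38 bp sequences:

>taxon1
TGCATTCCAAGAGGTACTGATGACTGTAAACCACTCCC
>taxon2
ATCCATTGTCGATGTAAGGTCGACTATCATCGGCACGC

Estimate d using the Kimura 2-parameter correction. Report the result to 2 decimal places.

Of 38 sites, 4 differences are transitions and 16 are transversions, so P = 4/38 ≈ 0.105263 and Q = 16/38 ≈ 0.421053.
Under the Kimura two-parameter model, d = −½ ln(1 − 2P − Q) − ¼ ln(1 − 2Q).
1 − 2P − Q = 0.368421, giving −½ ln(0.368421) = 0.499264.
1 − 2Q = 0.157894, giving −¼ ln(0.157894) = 0.461458.
d = 0.499264 + 0.461458 = 0.960722.

0.96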